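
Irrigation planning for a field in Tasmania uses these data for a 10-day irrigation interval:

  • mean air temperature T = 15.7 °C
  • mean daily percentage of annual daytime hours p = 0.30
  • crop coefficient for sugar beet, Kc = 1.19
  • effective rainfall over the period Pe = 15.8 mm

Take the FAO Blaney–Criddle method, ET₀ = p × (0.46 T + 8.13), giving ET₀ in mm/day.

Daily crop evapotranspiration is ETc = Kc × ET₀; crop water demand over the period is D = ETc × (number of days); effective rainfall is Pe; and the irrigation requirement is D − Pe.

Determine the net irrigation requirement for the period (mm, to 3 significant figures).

39.0 mm

ET₀ = 0.30 × (0.46 × 15.7 + 8.13) = 0.30 × 15.352 = 4.6056 mm/d
ETc = Kc × ET₀ = 1.19 × 4.6056 = 5.4807 mm/d
Crop demand D = ETc × 10 d = 5.4807 × 10 = 54.807 mm
D − Pe = 54.807 − 15.8 = 39.007 mm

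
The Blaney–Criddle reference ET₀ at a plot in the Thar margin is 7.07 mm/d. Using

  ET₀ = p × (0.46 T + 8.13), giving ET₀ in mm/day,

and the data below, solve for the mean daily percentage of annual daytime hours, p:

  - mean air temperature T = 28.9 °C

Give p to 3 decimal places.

0.330

p = ET₀ / (0.46 T + 8.13) = 7.07 / (0.46 × 28.9 + 8.13) = 7.07 / 21.424 = 0.3300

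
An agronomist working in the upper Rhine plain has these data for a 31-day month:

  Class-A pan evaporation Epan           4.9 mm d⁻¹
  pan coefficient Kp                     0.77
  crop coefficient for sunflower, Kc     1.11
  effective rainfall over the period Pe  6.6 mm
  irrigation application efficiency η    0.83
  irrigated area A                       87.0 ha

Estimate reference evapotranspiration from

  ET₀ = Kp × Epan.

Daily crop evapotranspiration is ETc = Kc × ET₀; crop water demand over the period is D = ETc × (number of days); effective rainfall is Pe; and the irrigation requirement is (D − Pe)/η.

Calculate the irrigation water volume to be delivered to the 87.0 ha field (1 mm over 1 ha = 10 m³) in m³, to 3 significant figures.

ET₀ = 0.77 × 4.9 = 3.7730 mm/d
ETc = Kc × ET₀ = 1.11 × 3.7730 = 4.1880 mm/d
Crop demand D = ETc × 31 d = 4.1880 × 31 = 129.828 mm
D − Pe = 129.828 − 6.6 = 123.228 mm
Gross irrigation = 123.228 / 0.83 = 148.467 mm
Volume = 148.467 mm × 87.0 ha × 10 = 129166.3 m³

129000 m³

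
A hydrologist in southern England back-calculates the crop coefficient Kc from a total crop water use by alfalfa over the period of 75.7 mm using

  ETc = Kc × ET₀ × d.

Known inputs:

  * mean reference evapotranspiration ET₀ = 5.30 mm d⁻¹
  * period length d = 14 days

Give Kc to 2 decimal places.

ETc = Kc × ET₀ × d  ⇒  Kc = ETc / (ET₀ × d)
Kc = 75.7 / (5.30 × 14) = 75.7 / 74.20 = 1.0202

1.02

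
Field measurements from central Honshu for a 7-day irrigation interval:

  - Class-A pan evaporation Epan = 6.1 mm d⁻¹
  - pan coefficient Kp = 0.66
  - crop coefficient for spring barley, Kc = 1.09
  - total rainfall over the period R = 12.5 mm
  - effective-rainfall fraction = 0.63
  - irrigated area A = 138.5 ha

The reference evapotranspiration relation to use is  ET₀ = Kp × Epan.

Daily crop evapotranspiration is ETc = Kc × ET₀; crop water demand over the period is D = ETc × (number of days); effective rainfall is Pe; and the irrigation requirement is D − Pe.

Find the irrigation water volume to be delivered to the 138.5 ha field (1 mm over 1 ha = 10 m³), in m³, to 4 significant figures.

ET₀ = 0.66 × 6.1 = 4.0260 mm/d
ETc = Kc × ET₀ = 1.09 × 4.0260 = 4.3883 mm/d
Crop demand D = ETc × 7 d = 4.3883 × 7 = 30.718 mm
Pe = 0.63 × 12.5 = 7.875 mm
D − Pe = 30.718 − 7.875 = 22.843 mm
Volume = 22.843 mm × 138.5 ha × 10 = 31637.6 m³

31640 m³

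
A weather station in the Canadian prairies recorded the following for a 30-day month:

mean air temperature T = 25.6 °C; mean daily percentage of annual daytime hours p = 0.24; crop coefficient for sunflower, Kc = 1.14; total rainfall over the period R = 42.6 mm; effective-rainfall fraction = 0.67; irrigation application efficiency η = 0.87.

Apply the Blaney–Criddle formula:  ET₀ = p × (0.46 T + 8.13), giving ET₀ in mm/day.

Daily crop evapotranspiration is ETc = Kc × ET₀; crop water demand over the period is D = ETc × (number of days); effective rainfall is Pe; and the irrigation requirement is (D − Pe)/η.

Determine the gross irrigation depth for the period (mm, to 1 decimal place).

ET₀ = 0.24 × (0.46 × 25.6 + 8.13) = 0.24 × 19.906 = 4.7774 mm/d
ETc = Kc × ET₀ = 1.14 × 4.7774 = 5.4462 mm/d
Crop demand D = ETc × 30 d = 5.4462 × 30 = 163.386 mm
Pe = 0.67 × 42.6 = 28.542 mm
D − Pe = 163.386 − 28.542 = 134.844 mm
Gross irrigation = 134.844 / 0.87 = 154.993 mm

155.0 mm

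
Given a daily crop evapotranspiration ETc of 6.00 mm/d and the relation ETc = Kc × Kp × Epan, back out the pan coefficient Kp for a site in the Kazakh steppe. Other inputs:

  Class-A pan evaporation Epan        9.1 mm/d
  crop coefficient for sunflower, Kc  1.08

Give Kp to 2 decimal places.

0.61

ETc = Kc × Kp × Epan  ⇒  Kp = ETc / (Kc × Epan)
Kp = 6.00 / (1.08 × 9.1) = 6.00 / 9.828 = 0.6105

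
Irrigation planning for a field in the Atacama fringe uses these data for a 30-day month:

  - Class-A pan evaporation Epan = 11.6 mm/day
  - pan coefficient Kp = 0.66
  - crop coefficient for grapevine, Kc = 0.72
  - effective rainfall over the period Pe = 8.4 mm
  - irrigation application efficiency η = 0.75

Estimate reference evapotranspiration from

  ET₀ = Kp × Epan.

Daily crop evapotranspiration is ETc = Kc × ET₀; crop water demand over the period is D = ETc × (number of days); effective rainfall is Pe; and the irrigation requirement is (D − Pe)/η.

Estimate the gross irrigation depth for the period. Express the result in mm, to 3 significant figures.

ET₀ = 0.66 × 11.6 = 7.6560 mm/d
ETc = Kc × ET₀ = 0.72 × 7.6560 = 5.5123 mm/d
Crop demand D = ETc × 30 d = 5.5123 × 30 = 165.369 mm
D − Pe = 165.369 − 8.4 = 156.969 mm
Gross irrigation = 156.969 / 0.75 = 209.292 mm

209 mm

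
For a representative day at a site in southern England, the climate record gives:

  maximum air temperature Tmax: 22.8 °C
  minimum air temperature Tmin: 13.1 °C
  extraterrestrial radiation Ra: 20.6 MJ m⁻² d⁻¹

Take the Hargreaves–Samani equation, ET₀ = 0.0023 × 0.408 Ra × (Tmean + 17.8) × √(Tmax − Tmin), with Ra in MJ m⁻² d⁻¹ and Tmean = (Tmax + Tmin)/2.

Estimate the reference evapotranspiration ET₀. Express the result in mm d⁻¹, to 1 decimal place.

2.2 mm d⁻¹

Tmean = (22.8 + 13.1)/2 = 17.95 °C
0.408 Ra = 0.408 × 20.6 = 8.4048 mm/d equivalent
ET₀ = 0.0023 × 8.4048 × (17.95 + 17.8) × √9.7 = 0.0023 × 8.4048 × 35.75 × 3.1145 = 2.1524 mm/d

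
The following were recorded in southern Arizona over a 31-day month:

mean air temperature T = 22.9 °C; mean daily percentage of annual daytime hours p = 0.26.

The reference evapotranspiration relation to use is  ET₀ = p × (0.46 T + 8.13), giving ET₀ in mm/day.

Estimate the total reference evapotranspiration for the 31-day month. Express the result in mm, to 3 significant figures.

ET₀ = 0.26 × (0.46 × 22.9 + 8.13) = 0.26 × 18.664 = 4.8526 mm/d
Monthly total = 4.8526 × 31 = 150.431 mm

150 mm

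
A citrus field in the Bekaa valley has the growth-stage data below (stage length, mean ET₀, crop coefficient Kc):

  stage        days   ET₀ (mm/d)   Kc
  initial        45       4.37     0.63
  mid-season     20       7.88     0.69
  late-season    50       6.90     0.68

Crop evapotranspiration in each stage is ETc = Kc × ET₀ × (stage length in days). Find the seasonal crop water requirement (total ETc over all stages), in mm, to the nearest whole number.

initial: 0.63 × 4.37 × 45 = 123.89 mm
mid-season: 0.69 × 7.88 × 20 = 108.74 mm
late-season: 0.68 × 6.90 × 50 = 234.60 mm
Seasonal total = 467.23 mm

467 mm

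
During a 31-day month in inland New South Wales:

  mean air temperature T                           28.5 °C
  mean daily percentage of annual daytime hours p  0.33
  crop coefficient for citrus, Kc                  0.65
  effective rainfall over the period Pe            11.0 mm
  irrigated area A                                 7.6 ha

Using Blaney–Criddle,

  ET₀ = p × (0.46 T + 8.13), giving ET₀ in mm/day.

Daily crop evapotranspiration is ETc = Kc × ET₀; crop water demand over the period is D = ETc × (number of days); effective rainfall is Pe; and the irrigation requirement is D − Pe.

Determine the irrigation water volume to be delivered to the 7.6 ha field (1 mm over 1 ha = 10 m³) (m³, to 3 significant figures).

ET₀ = 0.33 × (0.46 × 28.5 + 8.13) = 0.33 × 21.240 = 7.0092 mm/d
ETc = Kc × ET₀ = 0.65 × 7.0092 = 4.5560 mm/d
Crop demand D = ETc × 31 d = 4.5560 × 31 = 141.236 mm
D − Pe = 141.236 − 11.0 = 130.236 mm
Volume = 130.236 mm × 7.6 ha × 10 = 9897.9 m³

9900 m³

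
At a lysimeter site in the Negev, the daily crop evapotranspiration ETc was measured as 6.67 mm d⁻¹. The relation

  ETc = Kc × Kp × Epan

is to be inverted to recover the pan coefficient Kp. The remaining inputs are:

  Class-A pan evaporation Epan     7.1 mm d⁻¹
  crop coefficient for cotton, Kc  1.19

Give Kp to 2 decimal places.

ETc = Kc × Kp × Epan  ⇒  Kp = ETc / (Kc × Epan)
Kp = 6.67 / (1.19 × 7.1) = 6.67 / 8.449 = 0.7894

0.79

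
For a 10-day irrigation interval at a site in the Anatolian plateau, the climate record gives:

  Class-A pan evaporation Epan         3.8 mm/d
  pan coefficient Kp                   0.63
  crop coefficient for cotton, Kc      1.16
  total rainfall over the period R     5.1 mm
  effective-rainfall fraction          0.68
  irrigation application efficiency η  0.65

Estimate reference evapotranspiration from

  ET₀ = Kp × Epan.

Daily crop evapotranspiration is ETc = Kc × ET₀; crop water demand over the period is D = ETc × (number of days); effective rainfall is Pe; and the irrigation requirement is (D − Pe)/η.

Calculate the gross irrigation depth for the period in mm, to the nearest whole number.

ET₀ = 0.63 × 3.8 = 2.3940 mm/d
ETc = Kc × ET₀ = 1.16 × 2.3940 = 2.7770 mm/d
Crop demand D = ETc × 10 d = 2.7770 × 10 = 27.770 mm
Pe = 0.68 × 5.1 = 3.468 mm
D − Pe = 27.770 − 3.468 = 24.302 mm
Gross irrigation = 24.302 / 0.65 = 37.388 mm

37 mm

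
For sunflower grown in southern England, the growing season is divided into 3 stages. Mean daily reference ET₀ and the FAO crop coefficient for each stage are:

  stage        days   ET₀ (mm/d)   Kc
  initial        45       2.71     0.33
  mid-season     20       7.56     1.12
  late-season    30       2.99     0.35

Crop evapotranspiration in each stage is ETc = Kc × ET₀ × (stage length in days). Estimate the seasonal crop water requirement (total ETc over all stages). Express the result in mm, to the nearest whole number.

initial: 0.33 × 2.71 × 45 = 40.24 mm
mid-season: 1.12 × 7.56 × 20 = 169.34 mm
late-season: 0.35 × 2.99 × 30 = 31.40 mm
Seasonal total = 240.98 mm

241 mm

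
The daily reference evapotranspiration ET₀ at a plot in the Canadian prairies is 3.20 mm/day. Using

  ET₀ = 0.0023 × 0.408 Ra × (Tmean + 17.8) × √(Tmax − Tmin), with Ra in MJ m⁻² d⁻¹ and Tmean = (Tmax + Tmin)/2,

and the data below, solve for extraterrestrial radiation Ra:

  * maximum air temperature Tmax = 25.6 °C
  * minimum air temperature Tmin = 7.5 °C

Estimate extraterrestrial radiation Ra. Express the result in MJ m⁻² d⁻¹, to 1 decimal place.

23.3 MJ m⁻² d⁻¹

Tmean = (25.6+7.5)/2 = 16.55 °C; ΔT = 18.1
Ra = ET₀ / [0.0023 × 0.408 × (Tmean+17.8) × √ΔT]
   = 3.20 / (0.0023 × 0.408 × 34.35 × 4.2544) = 23.334 MJ m⁻² d⁻¹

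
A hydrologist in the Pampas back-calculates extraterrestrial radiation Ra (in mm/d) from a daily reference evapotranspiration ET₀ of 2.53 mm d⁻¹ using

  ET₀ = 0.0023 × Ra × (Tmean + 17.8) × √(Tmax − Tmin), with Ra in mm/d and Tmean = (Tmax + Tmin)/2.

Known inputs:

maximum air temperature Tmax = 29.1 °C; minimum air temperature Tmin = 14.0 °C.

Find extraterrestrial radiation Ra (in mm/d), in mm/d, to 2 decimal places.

7.19 mm/d

Tmean = 21.55 °C; √ΔT = 3.8859
Ra = ET₀ / [0.0023 × (Tmean+17.8) × √ΔT] = 2.53 / (0.0023 × 39.35 × 3.8859) = 7.194 mm/d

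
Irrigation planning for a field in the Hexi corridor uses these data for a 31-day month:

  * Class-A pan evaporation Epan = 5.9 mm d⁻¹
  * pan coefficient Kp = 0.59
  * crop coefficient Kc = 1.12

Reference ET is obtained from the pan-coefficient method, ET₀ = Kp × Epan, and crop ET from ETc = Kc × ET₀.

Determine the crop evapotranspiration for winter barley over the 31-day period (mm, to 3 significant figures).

121 mm

ET₀ = 0.59 × 5.9 = 3.4810 mm/d
ETc = Kc × ET₀ = 1.12 × 3.4810 = 3.8987 mm/d
Over 31 days: 3.8987 × 31 = 120.860 mm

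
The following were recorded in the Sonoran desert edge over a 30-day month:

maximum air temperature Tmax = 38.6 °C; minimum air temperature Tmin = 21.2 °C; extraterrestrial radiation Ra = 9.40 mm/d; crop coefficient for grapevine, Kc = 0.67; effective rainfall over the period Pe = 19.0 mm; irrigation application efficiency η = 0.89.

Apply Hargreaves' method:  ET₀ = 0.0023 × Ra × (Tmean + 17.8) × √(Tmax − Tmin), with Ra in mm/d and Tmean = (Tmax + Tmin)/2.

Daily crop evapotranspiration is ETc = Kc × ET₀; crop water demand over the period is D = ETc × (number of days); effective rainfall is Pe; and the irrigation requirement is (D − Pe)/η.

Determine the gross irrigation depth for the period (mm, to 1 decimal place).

Tmean = (38.6 + 21.2)/2 = 29.90 °C
ET₀ = 0.0023 × 9.40 × (29.90 + 17.8) × √17.4 = 0.0023 × 9.40 × 47.70 × 4.1713 = 4.3018 mm/d
ETc = Kc × ET₀ = 0.67 × 4.3018 = 2.8822 mm/d
Crop demand D = ETc × 30 d = 2.8822 × 30 = 86.466 mm
D − Pe = 86.466 − 19.0 = 67.466 mm
Gross irrigation = 67.466 / 0.89 = 75.804 mm

75.8 mm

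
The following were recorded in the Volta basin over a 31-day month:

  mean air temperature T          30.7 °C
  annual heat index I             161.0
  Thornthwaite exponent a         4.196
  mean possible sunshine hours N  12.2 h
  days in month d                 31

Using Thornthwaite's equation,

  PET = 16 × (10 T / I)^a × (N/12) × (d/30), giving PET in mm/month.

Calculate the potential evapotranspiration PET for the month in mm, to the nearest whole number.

252 mm

10T/I = 10 × 30.7 / 161.0 = 1.9068
(10T/I)^a = 1.9068^4.196 = 15.0024
Uncorrected PET = 16 × 15.0024 = 240.038 mm
Correction = (N/12)(d/30) = (12.2/12)(31/30) = 1.0506
PET = 240.038 × 1.0506 = 252.184 mm/month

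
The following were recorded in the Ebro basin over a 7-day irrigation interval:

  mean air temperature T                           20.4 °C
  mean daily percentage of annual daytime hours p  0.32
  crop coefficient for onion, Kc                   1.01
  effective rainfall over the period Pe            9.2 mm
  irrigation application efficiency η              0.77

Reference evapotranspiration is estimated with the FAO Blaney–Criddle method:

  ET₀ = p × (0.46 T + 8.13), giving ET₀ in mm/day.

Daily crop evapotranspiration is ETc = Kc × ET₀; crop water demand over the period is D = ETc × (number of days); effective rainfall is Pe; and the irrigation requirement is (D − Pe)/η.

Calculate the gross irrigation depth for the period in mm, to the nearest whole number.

ET₀ = 0.32 × (0.46 × 20.4 + 8.13) = 0.32 × 17.514 = 5.6045 mm/d
ETc = Kc × ET₀ = 1.01 × 5.6045 = 5.6605 mm/d
Crop demand D = ETc × 7 d = 5.6605 × 7 = 39.624 mm
D − Pe = 39.624 − 9.2 = 30.424 mm
Gross irrigation = 30.424 / 0.77 = 39.512 mm

40 mm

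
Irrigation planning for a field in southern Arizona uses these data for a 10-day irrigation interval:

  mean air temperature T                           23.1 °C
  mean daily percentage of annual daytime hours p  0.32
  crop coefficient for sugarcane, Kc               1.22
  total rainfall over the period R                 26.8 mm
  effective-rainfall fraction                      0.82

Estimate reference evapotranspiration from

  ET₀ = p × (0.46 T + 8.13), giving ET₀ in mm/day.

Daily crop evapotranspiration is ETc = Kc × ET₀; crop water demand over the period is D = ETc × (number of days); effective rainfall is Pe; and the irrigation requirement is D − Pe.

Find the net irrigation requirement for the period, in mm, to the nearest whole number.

ET₀ = 0.32 × (0.46 × 23.1 + 8.13) = 0.32 × 18.756 = 6.0019 mm/d
ETc = Kc × ET₀ = 1.22 × 6.0019 = 7.3223 mm/d
Crop demand D = ETc × 10 d = 7.3223 × 10 = 73.223 mm
Pe = 0.82 × 26.8 = 21.976 mm
D − Pe = 73.223 − 21.976 = 51.247 mm

51 mm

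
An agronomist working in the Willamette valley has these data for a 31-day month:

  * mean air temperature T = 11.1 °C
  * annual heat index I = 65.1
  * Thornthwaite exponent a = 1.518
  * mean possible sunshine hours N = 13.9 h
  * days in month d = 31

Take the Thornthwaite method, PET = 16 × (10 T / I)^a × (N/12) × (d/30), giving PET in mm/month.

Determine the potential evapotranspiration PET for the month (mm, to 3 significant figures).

43.1 mm

10T/I = 10 × 11.1 / 65.1 = 1.7051
(10T/I)^a = 1.7051^1.518 = 2.2480
Uncorrected PET = 16 × 2.2480 = 35.968 mm
Correction = (N/12)(d/30) = (13.9/12)(31/30) = 1.1969
PET = 35.968 × 1.1969 = 43.050 mm/month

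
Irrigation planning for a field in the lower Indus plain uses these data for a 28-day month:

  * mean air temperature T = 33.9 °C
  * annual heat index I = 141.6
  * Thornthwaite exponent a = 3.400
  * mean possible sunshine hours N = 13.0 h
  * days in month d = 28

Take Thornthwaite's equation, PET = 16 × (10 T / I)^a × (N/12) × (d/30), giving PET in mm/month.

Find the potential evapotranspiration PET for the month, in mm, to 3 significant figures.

10T/I = 10 × 33.9 / 141.6 = 2.3941
(10T/I)^a = 2.3941^3.400 = 19.4574
Uncorrected PET = 16 × 19.4574 = 311.318 mm
Correction = (N/12)(d/30) = (13.0/12)(28/30) = 1.0111
PET = 311.318 × 1.0111 = 314.774 mm/month

315 mm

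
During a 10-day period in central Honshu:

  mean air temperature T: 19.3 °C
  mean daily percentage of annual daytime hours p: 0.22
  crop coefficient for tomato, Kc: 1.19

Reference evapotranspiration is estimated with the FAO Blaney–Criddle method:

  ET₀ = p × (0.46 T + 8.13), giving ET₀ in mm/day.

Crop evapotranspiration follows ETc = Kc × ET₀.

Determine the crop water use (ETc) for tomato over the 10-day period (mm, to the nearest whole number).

ET₀ = 0.22 × (0.46 × 19.3 + 8.13) = 0.22 × 17.008 = 3.7418 mm/d
ETc = Kc × ET₀ = 1.19 × 3.7418 = 4.4527 mm/d
Over 10 days: 4.4527 × 10 = 44.527 mm

45 mm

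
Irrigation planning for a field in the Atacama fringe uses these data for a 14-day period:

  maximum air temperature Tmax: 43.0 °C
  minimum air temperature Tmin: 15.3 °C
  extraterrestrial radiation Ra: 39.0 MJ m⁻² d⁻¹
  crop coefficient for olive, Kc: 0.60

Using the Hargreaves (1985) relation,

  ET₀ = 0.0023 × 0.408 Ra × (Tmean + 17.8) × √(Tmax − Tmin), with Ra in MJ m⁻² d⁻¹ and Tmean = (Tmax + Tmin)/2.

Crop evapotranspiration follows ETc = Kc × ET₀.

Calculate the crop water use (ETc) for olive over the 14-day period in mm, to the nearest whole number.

76 mm

Tmean = (43.0 + 15.3)/2 = 29.15 °C
0.408 Ra = 0.408 × 39.0 = 15.9120 mm/d equivalent
ET₀ = 0.0023 × 15.9120 × (29.15 + 17.8) × √27.7 = 0.0023 × 15.9120 × 46.95 × 5.2631 = 9.0434 mm/d
ETc = Kc × ET₀ = 0.60 × 9.0434 = 5.4260 mm/d
Over 14 days: 5.4260 × 14 = 75.964 mm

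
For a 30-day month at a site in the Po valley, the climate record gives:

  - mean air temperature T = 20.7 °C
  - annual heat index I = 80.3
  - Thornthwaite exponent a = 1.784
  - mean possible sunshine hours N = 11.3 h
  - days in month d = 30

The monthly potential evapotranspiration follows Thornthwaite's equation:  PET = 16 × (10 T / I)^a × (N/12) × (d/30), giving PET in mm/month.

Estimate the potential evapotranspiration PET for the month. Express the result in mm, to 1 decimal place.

81.6 mm

10T/I = 10 × 20.7 / 80.3 = 2.5778
(10T/I)^a = 2.5778^1.784 = 5.4159
Uncorrected PET = 16 × 5.4159 = 86.654 mm
Correction = (N/12)(d/30) = (11.3/12)(30/30) = 0.9417
PET = 86.654 × 0.9417 = 81.602 mm/month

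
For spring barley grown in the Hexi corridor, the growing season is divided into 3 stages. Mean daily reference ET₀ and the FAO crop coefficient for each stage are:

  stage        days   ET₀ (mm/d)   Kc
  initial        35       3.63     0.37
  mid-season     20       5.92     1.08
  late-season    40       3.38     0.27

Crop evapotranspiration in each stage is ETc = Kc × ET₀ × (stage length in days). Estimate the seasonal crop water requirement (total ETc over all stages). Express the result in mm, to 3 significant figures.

initial: 0.37 × 3.63 × 35 = 47.01 mm
mid-season: 1.08 × 5.92 × 20 = 127.87 mm
late-season: 0.27 × 3.38 × 40 = 36.50 mm
Seasonal total = 211.38 mm

211 mm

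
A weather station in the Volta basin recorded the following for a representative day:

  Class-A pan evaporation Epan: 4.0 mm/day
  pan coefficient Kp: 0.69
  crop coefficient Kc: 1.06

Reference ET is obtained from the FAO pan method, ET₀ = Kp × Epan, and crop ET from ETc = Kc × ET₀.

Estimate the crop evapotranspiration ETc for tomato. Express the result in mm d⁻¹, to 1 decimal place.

ET₀ = 0.69 × 4.0 = 2.7600 mm/d
ETc = Kc × ET₀ = 1.06 × 2.7600 = 2.9256 mm/d

2.9 mm d⁻¹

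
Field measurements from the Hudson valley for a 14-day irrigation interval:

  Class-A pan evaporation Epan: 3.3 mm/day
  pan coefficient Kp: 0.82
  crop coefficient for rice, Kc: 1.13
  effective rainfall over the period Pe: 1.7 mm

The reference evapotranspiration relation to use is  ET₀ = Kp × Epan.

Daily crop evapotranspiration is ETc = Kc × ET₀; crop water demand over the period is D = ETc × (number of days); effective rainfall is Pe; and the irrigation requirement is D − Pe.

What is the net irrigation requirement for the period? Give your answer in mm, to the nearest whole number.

ET₀ = 0.82 × 3.3 = 2.7060 mm/d
ETc = Kc × ET₀ = 1.13 × 2.7060 = 3.0578 mm/d
Crop demand D = ETc × 14 d = 3.0578 × 14 = 42.809 mm
D − Pe = 42.809 − 1.7 = 41.109 mm

41 mm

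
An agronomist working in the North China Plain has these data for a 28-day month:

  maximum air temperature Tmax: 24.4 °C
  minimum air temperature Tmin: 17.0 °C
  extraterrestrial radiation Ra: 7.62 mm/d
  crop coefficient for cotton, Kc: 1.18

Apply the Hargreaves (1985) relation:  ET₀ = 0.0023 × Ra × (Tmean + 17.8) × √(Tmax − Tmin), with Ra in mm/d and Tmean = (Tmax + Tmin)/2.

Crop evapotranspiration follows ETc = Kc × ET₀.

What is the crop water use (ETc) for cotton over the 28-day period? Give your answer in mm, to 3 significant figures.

Tmean = (24.4 + 17.0)/2 = 20.70 °C
ET₀ = 0.0023 × 7.62 × (20.70 + 17.8) × √7.4 = 0.0023 × 7.62 × 38.50 × 2.7203 = 1.8355 mm/d
ETc = Kc × ET₀ = 1.18 × 1.8355 = 2.1659 mm/d
Over 28 days: 2.1659 × 28 = 60.645 mm

60.6 mm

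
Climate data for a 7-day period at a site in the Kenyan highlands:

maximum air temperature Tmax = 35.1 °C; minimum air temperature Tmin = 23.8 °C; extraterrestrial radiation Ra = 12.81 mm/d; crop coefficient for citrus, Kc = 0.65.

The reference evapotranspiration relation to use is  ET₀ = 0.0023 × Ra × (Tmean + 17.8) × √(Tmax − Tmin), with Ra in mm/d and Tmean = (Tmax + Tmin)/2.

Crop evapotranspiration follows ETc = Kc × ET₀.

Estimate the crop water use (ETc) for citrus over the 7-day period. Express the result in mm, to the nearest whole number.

Tmean = (35.1 + 23.8)/2 = 29.45 °C
ET₀ = 0.0023 × 12.81 × (29.45 + 17.8) × √11.3 = 0.0023 × 12.81 × 47.25 × 3.3615 = 4.6796 mm/d
ETc = Kc × ET₀ = 0.65 × 4.6796 = 3.0417 mm/d
Over 7 days: 3.0417 × 7 = 21.292 mm

21 mm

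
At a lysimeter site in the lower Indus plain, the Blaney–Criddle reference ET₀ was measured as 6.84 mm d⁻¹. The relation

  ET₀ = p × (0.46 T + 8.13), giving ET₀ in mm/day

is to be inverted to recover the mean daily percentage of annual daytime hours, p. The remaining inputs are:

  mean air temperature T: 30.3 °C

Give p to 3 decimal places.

0.310

p = ET₀ / (0.46 T + 8.13) = 6.84 / (0.46 × 30.3 + 8.13) = 6.84 / 22.068 = 0.3100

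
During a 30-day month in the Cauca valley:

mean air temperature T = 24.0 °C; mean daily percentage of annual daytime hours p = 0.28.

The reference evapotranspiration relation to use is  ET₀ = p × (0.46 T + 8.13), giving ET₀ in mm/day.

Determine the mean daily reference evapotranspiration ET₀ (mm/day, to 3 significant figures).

5.37 mm/day

ET₀ = 0.28 × (0.46 × 24.0 + 8.13) = 0.28 × 19.170 = 5.3676 mm/d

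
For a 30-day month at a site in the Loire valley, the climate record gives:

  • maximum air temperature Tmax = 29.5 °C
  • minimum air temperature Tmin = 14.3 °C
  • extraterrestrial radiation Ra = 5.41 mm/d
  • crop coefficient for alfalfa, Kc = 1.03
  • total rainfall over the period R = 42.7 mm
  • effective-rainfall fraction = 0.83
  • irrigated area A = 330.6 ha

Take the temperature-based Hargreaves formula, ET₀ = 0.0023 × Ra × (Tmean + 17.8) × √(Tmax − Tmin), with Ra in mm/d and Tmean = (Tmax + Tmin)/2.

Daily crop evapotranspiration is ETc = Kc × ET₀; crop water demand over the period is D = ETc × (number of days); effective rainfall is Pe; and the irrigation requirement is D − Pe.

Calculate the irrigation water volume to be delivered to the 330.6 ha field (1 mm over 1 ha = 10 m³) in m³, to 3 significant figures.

79600 m³

Tmean = (29.5 + 14.3)/2 = 21.90 °C
ET₀ = 0.0023 × 5.41 × (21.90 + 17.8) × √15.2 = 0.0023 × 5.41 × 39.70 × 3.8987 = 1.9259 mm/d
ETc = Kc × ET₀ = 1.03 × 1.9259 = 1.9837 mm/d
Crop demand D = ETc × 30 d = 1.9837 × 30 = 59.511 mm
Pe = 0.83 × 42.7 = 35.441 mm
D − Pe = 59.511 − 35.441 = 24.070 mm
Volume = 24.070 mm × 330.6 ha × 10 = 79575.4 m³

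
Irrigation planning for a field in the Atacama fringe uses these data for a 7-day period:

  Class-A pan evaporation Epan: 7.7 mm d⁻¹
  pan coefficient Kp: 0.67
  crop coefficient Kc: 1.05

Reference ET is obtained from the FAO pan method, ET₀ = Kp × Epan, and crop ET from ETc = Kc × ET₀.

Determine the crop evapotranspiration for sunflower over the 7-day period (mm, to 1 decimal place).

ET₀ = 0.67 × 7.7 = 5.1590 mm/d
ETc = Kc × ET₀ = 1.05 × 5.1590 = 5.4170 mm/d
Over 7 days: 5.4170 × 7 = 37.919 mm

37.9 mm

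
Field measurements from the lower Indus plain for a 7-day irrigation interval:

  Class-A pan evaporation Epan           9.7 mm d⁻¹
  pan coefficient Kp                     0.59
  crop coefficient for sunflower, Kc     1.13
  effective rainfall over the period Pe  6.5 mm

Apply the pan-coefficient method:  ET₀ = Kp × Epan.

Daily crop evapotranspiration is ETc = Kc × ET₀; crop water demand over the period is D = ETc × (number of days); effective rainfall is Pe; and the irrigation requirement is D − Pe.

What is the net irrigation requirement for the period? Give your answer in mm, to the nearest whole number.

39 mm

ET₀ = 0.59 × 9.7 = 5.7230 mm/d
ETc = Kc × ET₀ = 1.13 × 5.7230 = 6.4670 mm/d
Crop demand D = ETc × 7 d = 6.4670 × 7 = 45.269 mm
D − Pe = 45.269 − 6.5 = 38.769 mm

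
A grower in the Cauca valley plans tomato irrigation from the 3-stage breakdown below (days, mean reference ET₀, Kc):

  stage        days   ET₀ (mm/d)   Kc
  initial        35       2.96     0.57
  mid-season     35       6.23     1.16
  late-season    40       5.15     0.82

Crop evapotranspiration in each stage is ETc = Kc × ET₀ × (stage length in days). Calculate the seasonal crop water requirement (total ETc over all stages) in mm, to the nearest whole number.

initial: 0.57 × 2.96 × 35 = 59.05 mm
mid-season: 1.16 × 6.23 × 35 = 252.94 mm
late-season: 0.82 × 5.15 × 40 = 168.92 mm
Seasonal total = 480.91 mm

481 mm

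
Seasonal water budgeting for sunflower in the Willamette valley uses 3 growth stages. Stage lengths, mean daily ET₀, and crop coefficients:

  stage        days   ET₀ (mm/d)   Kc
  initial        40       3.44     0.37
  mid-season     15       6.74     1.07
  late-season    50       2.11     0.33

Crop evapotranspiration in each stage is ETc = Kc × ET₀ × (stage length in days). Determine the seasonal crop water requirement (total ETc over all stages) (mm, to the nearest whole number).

initial: 0.37 × 3.44 × 40 = 50.91 mm
mid-season: 1.07 × 6.74 × 15 = 108.18 mm
late-season: 0.33 × 2.11 × 50 = 34.82 mm
Seasonal total = 193.91 mm

194 mm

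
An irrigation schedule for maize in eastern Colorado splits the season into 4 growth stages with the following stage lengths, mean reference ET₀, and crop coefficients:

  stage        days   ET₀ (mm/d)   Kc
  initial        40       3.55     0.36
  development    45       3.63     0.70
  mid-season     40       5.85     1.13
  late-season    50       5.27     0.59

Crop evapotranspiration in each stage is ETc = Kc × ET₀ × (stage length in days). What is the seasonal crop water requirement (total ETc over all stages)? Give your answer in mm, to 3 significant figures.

585 mm

initial: 0.36 × 3.55 × 40 = 51.12 mm
development: 0.70 × 3.63 × 45 = 114.35 mm
mid-season: 1.13 × 5.85 × 40 = 264.42 mm
late-season: 0.59 × 5.27 × 50 = 155.47 mm
Seasonal total = 585.36 mm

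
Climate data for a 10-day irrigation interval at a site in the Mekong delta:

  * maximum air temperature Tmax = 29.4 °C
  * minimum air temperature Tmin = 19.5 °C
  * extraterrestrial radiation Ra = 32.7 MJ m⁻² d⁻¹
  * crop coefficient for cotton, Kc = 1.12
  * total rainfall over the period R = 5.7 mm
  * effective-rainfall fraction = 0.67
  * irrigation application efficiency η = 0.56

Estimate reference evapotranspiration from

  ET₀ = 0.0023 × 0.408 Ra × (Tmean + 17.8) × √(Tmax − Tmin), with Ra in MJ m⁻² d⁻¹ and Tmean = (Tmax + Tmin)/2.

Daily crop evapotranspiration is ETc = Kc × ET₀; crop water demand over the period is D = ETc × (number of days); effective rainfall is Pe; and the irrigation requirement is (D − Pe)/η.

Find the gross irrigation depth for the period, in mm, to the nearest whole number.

Tmean = (29.4 + 19.5)/2 = 24.45 °C
0.408 Ra = 0.408 × 32.7 = 13.3416 mm/d equivalent
ET₀ = 0.0023 × 13.3416 × (24.45 + 17.8) × √9.9 = 0.0023 × 13.3416 × 42.25 × 3.1464 = 4.0792 mm/d
ETc = Kc × ET₀ = 1.12 × 4.0792 = 4.5687 mm/d
Crop demand D = ETc × 10 d = 4.5687 × 10 = 45.687 mm
Pe = 0.67 × 5.7 = 3.819 mm
D − Pe = 45.687 − 3.819 = 41.868 mm
Gross irrigation = 41.868 / 0.56 = 74.764 mm

75 mm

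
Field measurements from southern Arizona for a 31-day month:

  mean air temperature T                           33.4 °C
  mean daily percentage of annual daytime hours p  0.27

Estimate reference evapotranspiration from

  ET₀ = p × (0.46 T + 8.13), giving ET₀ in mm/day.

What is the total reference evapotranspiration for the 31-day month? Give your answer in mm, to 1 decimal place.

196.6 mm

ET₀ = 0.27 × (0.46 × 33.4 + 8.13) = 0.27 × 23.494 = 6.3434 mm/d
Monthly total = 6.3434 × 31 = 196.645 mm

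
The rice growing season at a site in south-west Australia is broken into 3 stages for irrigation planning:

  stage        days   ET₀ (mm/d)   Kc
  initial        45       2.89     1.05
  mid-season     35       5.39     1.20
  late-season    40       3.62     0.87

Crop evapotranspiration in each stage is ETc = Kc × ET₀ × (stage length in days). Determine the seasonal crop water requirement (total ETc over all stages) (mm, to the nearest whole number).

489 mm

initial: 1.05 × 2.89 × 45 = 136.55 mm
mid-season: 1.20 × 5.39 × 35 = 226.38 mm
late-season: 0.87 × 3.62 × 40 = 125.98 mm
Seasonal total = 488.91 mm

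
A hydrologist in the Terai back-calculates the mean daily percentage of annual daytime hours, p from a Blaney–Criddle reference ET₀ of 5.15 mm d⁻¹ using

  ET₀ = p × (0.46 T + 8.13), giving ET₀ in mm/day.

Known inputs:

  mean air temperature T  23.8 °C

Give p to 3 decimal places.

p = ET₀ / (0.46 T + 8.13) = 5.15 / (0.46 × 23.8 + 8.13) = 5.15 / 19.078 = 0.2699

0.270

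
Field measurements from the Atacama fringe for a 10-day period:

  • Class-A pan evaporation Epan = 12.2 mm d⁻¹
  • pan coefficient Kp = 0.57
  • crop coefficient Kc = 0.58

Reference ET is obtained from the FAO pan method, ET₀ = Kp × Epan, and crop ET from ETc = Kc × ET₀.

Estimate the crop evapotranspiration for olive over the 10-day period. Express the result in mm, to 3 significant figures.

ET₀ = 0.57 × 12.2 = 6.9540 mm/d
ETc = Kc × ET₀ = 0.58 × 6.9540 = 4.0333 mm/d
Over 10 days: 4.0333 × 10 = 40.333 mm

40.3 mm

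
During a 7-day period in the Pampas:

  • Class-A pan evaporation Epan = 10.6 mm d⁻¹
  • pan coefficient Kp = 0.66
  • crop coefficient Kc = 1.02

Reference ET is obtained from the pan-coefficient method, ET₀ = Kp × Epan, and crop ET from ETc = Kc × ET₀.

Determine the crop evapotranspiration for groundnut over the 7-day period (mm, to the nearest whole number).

50 mm

ET₀ = 0.66 × 10.6 = 6.9960 mm/d
ETc = Kc × ET₀ = 1.02 × 6.9960 = 7.1359 mm/d
Over 7 days: 7.1359 × 7 = 49.951 mm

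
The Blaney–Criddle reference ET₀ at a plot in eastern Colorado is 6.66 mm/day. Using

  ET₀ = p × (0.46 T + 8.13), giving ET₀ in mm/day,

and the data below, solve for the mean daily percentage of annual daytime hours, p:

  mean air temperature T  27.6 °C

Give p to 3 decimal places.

0.320

p = ET₀ / (0.46 T + 8.13) = 6.66 / (0.46 × 27.6 + 8.13) = 6.66 / 20.826 = 0.3198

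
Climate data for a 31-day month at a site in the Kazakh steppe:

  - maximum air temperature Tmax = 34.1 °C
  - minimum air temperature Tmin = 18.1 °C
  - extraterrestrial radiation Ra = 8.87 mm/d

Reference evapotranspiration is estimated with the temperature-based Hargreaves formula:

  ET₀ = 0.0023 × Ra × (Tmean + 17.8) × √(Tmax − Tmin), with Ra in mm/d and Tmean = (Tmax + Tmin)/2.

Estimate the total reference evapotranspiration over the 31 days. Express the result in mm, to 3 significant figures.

111 mm

Tmean = (34.1 + 18.1)/2 = 26.10 °C
ET₀ = 0.0023 × 8.87 × (26.10 + 17.8) × √16.0 = 0.0023 × 8.87 × 43.90 × 4.0000 = 3.5824 mm/d
Over 31 days: 3.5824 × 31 = 111.054 mm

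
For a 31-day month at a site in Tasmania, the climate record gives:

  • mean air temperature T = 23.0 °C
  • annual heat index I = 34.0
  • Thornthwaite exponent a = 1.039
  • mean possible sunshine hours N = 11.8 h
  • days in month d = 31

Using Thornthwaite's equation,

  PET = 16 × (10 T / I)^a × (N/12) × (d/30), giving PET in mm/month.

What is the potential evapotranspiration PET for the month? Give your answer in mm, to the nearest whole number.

118 mm

10T/I = 10 × 23.0 / 34.0 = 6.7647
(10T/I)^a = 6.7647^1.039 = 7.2883
Uncorrected PET = 16 × 7.2883 = 116.613 mm
Correction = (N/12)(d/30) = (11.8/12)(31/30) = 1.0161
PET = 116.613 × 1.0161 = 118.490 mm/month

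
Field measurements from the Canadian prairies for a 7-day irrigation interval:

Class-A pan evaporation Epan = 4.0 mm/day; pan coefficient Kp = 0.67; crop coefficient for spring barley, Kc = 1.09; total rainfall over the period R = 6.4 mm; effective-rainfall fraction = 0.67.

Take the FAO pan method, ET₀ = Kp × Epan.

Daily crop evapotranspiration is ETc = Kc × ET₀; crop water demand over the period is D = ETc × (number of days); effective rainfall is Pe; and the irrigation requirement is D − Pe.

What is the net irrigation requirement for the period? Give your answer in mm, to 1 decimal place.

ET₀ = 0.67 × 4.0 = 2.6800 mm/d
ETc = Kc × ET₀ = 1.09 × 2.6800 = 2.9212 mm/d
Crop demand D = ETc × 7 d = 2.9212 × 7 = 20.448 mm
Pe = 0.67 × 6.4 = 4.288 mm
D − Pe = 20.448 − 4.288 = 16.160 mm

16.2 mm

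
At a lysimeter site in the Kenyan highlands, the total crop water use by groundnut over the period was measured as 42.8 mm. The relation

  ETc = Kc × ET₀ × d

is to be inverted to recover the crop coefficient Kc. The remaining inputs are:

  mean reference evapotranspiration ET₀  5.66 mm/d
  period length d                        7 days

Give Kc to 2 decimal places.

1.08

ETc = Kc × ET₀ × d  ⇒  Kc = ETc / (ET₀ × d)
Kc = 42.8 / (5.66 × 7) = 42.8 / 39.62 = 1.0803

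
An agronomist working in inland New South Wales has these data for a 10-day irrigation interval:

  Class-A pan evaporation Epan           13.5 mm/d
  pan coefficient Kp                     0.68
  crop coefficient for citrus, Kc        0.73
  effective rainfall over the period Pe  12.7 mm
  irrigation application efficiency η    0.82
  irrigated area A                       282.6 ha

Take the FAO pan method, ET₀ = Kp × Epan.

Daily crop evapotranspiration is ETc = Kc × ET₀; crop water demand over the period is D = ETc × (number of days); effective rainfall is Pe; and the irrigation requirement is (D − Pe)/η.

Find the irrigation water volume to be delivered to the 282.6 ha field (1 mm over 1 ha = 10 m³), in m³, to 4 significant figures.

187200 m³

ET₀ = 0.68 × 13.5 = 9.1800 mm/d
ETc = Kc × ET₀ = 0.73 × 9.1800 = 6.7014 mm/d
Crop demand D = ETc × 10 d = 6.7014 × 10 = 67.014 mm
D − Pe = 67.014 − 12.7 = 54.314 mm
Gross irrigation = 54.314 / 0.82 = 66.237 mm
Volume = 66.237 mm × 282.6 ha × 10 = 187185.8 m³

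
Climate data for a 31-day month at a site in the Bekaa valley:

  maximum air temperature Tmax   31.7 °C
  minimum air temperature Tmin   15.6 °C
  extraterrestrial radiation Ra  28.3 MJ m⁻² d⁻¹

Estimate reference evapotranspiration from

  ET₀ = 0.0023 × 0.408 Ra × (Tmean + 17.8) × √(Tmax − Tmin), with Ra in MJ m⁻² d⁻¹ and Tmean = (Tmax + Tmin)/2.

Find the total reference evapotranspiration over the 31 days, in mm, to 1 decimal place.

136.9 mm

Tmean = (31.7 + 15.6)/2 = 23.65 °C
0.408 Ra = 0.408 × 28.3 = 11.5464 mm/d equivalent
ET₀ = 0.0023 × 11.5464 × (23.65 + 17.8) × √16.1 = 0.0023 × 11.5464 × 41.45 × 4.0125 = 4.4169 mm/d
Over 31 days: 4.4169 × 31 = 136.924 mm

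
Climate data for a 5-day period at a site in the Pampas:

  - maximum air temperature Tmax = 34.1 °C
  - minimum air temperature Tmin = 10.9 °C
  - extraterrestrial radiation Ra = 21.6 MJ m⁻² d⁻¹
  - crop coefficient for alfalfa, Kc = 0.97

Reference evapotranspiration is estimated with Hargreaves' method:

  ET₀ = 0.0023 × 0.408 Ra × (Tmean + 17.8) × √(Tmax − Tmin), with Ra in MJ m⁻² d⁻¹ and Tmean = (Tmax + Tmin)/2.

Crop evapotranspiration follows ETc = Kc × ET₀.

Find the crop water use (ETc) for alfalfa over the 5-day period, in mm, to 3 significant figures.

19.1 mm

Tmean = (34.1 + 10.9)/2 = 22.50 °C
0.408 Ra = 0.408 × 21.6 = 8.8128 mm/d equivalent
ET₀ = 0.0023 × 8.8128 × (22.50 + 17.8) × √23.2 = 0.0023 × 8.8128 × 40.30 × 4.8166 = 3.9345 mm/d
ETc = Kc × ET₀ = 0.97 × 3.9345 = 3.8165 mm/d
Over 5 days: 3.8165 × 5 = 19.083 mm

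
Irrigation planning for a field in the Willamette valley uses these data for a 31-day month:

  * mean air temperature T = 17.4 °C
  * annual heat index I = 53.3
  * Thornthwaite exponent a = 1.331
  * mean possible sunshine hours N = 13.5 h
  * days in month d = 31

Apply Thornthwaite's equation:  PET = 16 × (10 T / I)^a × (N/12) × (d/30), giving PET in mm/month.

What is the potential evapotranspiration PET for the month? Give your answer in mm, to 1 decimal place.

89.8 mm

10T/I = 10 × 17.4 / 53.3 = 3.2645
(10T/I)^a = 3.2645^1.331 = 4.8294
Uncorrected PET = 16 × 4.8294 = 77.270 mm
Correction = (N/12)(d/30) = (13.5/12)(31/30) = 1.1625
PET = 77.270 × 1.1625 = 89.826 mm/month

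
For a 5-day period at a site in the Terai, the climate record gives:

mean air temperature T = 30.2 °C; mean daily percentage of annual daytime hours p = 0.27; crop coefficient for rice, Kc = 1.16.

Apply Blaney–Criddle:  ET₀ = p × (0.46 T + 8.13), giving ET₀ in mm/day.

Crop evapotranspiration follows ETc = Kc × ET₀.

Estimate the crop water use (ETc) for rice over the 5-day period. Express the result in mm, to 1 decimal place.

34.5 mm

ET₀ = 0.27 × (0.46 × 30.2 + 8.13) = 0.27 × 22.022 = 5.9459 mm/d
ETc = Kc × ET₀ = 1.16 × 5.9459 = 6.8972 mm/d
Over 5 days: 6.8972 × 5 = 34.486 mm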